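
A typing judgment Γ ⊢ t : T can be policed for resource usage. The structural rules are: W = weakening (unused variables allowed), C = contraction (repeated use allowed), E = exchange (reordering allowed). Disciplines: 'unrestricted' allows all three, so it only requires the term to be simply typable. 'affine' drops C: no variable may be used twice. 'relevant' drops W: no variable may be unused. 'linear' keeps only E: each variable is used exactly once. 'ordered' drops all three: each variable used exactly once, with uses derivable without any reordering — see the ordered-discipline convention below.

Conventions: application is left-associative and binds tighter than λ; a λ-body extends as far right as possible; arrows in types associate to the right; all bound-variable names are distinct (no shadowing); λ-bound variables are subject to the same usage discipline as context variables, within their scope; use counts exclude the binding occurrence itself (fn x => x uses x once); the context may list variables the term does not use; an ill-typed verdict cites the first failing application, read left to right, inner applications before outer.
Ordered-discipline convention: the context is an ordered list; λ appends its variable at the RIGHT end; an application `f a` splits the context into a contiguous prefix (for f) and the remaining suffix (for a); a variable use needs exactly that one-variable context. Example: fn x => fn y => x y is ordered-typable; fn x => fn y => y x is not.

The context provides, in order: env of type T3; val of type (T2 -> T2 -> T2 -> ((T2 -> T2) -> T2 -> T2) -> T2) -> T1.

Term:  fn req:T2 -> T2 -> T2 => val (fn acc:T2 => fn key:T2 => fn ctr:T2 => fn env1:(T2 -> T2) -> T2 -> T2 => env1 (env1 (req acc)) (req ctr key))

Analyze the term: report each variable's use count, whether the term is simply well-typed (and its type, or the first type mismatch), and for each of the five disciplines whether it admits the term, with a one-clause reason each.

variable uses: env ×0, val ×1, req (λ-bound) ×2, acc (λ-bound) ×1, key (λ-bound) ×1, ctr (λ-bound) ×1, env1 (λ-bound) ×2
use order (left to right): val, env1, env1, req, acc, req, ctr, key
typing: the term checks, with type (T2 -> T2 -> T2) -> T1
ordered ✗ (req ×2, env1 ×2 used more than once (contraction); env never used (weakening))
linear ✗ (req ×2, env1 ×2 used more than once (contraction); env never used (weakening))
affine ✗ (req ×2, env1 ×2 used more than once (contraction))
relevant ✗ (env never used (weakening))
unrestricted ✓ (type-checks ((T2 -> T2 -> T2) -> T1) and nothing is barred)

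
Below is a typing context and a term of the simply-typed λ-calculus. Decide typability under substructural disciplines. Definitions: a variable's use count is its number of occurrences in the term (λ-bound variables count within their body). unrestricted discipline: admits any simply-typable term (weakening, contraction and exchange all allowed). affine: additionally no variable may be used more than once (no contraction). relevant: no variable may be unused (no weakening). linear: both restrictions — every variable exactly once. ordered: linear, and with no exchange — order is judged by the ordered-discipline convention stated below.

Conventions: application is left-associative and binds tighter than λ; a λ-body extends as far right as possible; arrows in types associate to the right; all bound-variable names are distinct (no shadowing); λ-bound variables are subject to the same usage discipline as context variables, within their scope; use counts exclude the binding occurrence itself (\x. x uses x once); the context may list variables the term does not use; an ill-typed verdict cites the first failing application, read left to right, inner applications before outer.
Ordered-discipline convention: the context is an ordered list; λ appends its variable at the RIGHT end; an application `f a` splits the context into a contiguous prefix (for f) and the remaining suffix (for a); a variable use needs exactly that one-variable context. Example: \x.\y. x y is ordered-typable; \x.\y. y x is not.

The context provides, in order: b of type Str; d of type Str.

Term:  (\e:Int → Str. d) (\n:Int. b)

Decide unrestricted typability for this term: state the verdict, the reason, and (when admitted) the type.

yes — simply typable at Str; W, C, E all held; term : Str
use counts: b=1, d=1, e (bound)=0, n (bound)=0
uses in reading order: d, b
typing: the term checks, with type Str
across the five disciplines: ordered ✗ · linear ✗ · affine ✓ · relevant ✗ · unrestricted ✓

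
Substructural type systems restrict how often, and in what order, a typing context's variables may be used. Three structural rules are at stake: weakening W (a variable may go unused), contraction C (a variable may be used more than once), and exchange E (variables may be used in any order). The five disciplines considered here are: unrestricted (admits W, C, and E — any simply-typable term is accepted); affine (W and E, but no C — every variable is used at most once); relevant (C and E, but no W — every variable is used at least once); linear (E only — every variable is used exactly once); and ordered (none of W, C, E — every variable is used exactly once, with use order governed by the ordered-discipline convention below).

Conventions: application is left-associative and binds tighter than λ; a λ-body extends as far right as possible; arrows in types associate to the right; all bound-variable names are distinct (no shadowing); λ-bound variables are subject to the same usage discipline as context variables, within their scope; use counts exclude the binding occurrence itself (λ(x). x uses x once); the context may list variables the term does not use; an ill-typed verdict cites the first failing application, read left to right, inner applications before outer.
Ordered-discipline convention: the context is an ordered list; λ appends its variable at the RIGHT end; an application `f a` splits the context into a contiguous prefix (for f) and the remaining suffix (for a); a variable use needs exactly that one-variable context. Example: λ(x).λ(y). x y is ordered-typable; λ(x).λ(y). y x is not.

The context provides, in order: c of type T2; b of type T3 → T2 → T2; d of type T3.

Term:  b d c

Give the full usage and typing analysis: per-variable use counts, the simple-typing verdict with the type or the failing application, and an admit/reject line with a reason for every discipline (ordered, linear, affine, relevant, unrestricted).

use counts: c: 1, b: 1, d: 1
uses in reading order: b, d, c
typing: ✓ — T2
ordered: ✗, no ordered split (uses run b, d, c)
linear: ✓, each of c, b, d used exactly once
affine: ✓, no duplicate uses among c, b, d
relevant: ✓, c, b, d: all used, weakening unneeded
unrestricted: ✓, typability at T2 is all that's needed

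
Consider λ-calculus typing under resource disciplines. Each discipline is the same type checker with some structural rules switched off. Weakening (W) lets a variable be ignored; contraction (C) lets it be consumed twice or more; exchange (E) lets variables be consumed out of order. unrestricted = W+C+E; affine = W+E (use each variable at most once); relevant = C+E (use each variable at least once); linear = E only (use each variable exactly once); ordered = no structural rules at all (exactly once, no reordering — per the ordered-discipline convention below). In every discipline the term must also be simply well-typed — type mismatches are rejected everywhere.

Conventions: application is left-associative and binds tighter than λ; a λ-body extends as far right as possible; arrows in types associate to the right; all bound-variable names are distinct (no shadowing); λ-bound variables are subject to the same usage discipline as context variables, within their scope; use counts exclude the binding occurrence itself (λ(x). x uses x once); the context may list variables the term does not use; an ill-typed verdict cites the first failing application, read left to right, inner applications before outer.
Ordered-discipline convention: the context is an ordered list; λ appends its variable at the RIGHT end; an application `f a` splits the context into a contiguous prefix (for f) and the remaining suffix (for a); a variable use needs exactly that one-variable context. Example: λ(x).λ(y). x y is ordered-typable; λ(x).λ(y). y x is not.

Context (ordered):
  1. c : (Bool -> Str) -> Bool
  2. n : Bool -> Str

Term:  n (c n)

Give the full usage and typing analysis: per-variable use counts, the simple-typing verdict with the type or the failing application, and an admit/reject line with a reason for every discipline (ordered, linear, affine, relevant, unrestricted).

variable uses: c=1, n=2
left-to-right use order: n, c, n
typing: well-typed at Str
ordered ✗ (uses contraction: n ×2)
linear ✗ (uses contraction: n ×2)
affine ✗ (uses contraction: n ×2)
relevant ✓ (at least one use each (c, n))
unrestricted ✓ (type-checks (Str) and nothing is barred)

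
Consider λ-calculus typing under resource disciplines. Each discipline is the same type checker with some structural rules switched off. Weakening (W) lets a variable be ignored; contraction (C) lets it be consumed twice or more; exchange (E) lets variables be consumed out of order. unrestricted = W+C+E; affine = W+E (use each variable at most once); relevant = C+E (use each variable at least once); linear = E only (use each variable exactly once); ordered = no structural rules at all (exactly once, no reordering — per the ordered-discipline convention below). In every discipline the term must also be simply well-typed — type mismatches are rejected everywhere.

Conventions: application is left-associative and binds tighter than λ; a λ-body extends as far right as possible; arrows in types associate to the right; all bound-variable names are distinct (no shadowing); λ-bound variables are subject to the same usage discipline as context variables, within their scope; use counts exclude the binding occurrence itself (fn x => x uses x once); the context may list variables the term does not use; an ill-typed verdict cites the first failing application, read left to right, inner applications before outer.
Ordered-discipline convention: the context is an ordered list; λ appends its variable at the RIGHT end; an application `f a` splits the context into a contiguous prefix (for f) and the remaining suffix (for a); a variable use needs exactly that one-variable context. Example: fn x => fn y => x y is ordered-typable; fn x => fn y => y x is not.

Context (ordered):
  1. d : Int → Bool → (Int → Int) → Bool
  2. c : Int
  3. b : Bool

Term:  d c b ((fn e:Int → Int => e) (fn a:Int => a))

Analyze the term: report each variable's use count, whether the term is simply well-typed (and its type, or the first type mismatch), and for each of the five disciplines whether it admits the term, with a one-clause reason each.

usage: d=1, c=1, b=1, e (λ-bound)=1, a (λ-bound)=1
order of uses: d, c, b, e, a
typing: the term checks, with type Bool
ordered: ✓, one use each (d, c, b, e, a); ordered split holds
linear: ✓, d, c, b, e, a: one use apiece
affine: ✓, none of d, c, b, e, a used more than once
relevant: ✓, at least one use each (d, c, b, e, a)
unrestricted: ✓, simply typable at Bool; W, C, E all held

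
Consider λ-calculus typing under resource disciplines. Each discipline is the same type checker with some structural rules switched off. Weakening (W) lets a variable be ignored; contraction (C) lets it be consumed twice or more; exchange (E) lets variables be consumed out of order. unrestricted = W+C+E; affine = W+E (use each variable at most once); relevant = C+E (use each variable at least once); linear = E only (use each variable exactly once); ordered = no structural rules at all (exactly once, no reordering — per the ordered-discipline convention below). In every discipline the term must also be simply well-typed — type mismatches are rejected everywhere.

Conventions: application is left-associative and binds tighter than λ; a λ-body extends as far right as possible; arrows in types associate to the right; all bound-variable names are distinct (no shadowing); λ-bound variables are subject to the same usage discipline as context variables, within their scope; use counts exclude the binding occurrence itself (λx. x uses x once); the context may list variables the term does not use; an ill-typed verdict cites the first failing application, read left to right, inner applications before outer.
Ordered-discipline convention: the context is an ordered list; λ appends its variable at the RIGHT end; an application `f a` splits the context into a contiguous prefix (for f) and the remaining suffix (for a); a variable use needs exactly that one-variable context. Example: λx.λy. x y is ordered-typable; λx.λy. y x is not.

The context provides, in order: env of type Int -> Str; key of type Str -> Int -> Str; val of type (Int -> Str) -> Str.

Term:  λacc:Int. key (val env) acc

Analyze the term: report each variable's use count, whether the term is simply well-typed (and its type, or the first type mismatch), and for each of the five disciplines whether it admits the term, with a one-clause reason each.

usage: env: 1×; key: 1×; val: 1×; acc (bound): 1×
use order (left to right): key, val, env, acc
typing: the term checks, with type Int -> Str
ordered ✗ (needs exchange: uses follow key, val, env, acc)
linear ✓ (exactly-once usage across env, key, val, acc)
affine ✓ (at most one use each (env, key, val, acc))
relevant ✓ (env, key, val, acc: all used, weakening unneeded)
unrestricted ✓ (well-typed at Int -> Str; no restrictions here)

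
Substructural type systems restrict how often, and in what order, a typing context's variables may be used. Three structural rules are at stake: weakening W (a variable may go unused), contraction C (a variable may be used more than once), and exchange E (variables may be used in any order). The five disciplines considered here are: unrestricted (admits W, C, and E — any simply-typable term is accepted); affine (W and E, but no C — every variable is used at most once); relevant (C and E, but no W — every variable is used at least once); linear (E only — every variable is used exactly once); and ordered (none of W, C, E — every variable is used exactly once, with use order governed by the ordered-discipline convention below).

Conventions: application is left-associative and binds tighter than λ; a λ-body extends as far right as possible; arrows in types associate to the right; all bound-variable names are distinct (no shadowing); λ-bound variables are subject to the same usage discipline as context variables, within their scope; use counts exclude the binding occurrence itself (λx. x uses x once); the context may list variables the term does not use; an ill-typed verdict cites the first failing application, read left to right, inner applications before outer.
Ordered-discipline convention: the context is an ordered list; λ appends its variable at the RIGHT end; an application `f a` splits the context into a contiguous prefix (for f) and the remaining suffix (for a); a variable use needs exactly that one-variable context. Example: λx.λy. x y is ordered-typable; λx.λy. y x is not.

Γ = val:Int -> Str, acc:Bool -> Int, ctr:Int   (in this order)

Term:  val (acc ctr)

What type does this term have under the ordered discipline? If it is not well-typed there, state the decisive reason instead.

not well-typed under ordered — the type mismatch rejects it
counts: val: 1; acc: 1; ctr: 1
use order (left to right): val, acc, ctr
typing: ill-typed: a function awaiting Bool gets Int
summary: ordered ✗ · linear ✗ · affine ✗ · relevant ✗ · unrestricted ✗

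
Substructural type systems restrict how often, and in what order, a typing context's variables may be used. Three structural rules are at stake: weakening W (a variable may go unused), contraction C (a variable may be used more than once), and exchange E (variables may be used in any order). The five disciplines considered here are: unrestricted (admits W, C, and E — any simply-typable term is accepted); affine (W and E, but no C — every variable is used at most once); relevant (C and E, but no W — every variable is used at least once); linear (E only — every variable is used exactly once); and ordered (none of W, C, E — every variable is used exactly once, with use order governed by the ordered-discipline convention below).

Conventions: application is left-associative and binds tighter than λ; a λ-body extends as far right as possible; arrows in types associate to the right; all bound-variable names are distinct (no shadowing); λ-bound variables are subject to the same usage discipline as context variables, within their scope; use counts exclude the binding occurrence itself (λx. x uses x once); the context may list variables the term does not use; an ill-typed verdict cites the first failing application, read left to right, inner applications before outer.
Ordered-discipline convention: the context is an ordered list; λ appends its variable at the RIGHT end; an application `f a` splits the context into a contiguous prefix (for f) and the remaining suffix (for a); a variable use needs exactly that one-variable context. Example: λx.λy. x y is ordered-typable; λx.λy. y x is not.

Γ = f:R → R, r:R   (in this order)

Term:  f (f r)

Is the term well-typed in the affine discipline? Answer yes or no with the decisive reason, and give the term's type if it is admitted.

no — f ×2 used more than once (contraction)
variable uses: f ×2, r ×1
left-to-right use order: f, f, r
typing: well-typed — term : R
per-discipline verdicts: ordered ✗ | linear ✗ | affine ✗ | relevant ✓ | unrestricted ✓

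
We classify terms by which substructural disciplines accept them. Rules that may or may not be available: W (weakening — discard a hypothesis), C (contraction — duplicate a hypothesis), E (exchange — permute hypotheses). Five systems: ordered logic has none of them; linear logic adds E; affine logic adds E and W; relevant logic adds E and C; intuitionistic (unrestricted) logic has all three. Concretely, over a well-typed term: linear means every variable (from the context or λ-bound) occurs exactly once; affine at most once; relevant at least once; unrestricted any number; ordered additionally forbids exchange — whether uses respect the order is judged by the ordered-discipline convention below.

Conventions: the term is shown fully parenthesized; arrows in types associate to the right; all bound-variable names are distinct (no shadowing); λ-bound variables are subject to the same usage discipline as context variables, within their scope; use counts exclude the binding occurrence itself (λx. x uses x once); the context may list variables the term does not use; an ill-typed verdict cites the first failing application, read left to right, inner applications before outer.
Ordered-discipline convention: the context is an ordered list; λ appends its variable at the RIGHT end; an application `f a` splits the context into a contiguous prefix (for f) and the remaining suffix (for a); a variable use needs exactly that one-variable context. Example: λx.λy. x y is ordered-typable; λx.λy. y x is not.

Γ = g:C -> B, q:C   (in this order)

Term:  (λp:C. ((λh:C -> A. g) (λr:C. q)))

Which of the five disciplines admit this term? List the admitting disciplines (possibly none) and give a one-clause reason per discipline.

accepted by: none
usage: g ×1; q ×1; p (bound) ×0; h (bound) ×0; r (bound) ×0
left-to-right use order: g, q
typing: ill-typed: a function awaiting C -> A gets C -> C
ordered: ✗, a type mismatch blocks all five
linear: ✗, the type mismatch rejects it
affine: ✗, not simply typable
relevant: ✗, fails simple typing
unrestricted: ✗, a type mismatch blocks all five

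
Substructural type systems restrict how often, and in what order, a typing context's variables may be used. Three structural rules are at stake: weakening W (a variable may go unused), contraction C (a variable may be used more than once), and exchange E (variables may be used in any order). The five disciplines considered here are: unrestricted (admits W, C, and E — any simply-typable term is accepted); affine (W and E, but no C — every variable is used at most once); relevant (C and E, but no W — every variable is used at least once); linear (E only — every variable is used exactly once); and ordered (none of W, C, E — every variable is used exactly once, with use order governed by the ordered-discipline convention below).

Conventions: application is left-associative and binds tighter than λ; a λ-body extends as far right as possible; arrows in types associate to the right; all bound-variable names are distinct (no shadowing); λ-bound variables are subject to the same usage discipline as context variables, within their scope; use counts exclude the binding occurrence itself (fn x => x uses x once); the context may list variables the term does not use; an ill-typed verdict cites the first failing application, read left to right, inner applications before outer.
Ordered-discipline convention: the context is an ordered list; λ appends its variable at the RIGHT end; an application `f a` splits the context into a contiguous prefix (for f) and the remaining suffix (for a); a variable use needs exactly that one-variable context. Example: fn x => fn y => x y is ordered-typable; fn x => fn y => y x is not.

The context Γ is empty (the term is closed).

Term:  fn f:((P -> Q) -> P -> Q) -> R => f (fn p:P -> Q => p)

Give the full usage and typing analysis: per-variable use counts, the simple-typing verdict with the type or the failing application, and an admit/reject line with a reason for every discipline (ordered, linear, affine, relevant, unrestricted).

use counts: f (λ-bound)=1; p (λ-bound)=1
uses in reading order: f, p
typing: the term checks, with type (((P -> Q) -> P -> Q) -> R) -> R
ordered: ✓, f, p once each; derivable with no W/C/E
linear: ✓, single use per variable (f, p)
affine: ✓, none of f, p used more than once
relevant: ✓, every one of f, p appears
unrestricted: ✓, well-typed at (((P -> Q) -> P -> Q) -> R) -> R; no restrictions here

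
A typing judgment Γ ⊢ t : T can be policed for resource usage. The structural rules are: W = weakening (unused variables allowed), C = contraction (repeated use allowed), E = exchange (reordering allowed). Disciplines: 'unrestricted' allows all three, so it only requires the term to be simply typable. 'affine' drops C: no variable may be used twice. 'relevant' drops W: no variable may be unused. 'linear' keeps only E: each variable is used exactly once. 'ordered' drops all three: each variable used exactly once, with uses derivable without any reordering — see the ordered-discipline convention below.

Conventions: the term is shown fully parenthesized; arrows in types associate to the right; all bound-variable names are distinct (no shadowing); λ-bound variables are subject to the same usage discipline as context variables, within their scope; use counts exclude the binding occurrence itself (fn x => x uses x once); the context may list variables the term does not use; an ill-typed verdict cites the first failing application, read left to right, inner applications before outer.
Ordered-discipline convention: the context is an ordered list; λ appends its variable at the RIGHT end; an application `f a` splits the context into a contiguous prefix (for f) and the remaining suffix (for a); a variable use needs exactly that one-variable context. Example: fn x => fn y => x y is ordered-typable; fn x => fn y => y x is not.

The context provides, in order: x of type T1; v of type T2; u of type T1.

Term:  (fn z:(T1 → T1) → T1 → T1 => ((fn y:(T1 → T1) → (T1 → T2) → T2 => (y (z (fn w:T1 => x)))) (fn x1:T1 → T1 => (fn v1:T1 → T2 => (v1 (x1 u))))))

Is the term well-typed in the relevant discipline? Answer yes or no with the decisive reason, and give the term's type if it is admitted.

no — v, w never used (weakening)
counts: x ×1, v ×0, u ×1, z (λ-bound) ×1, y (λ-bound) ×1, w (λ-bound) ×0, x1 (λ-bound) ×1, v1 (λ-bound) ×1
order of uses: y, z, x, v1, x1, u
typing: ✓ — ((T1 → T1) → T1 → T1) → (T1 → T2) → T2
per-discipline verdicts: ordered ✗, linear ✗, affine ✓, relevant ✗, unrestricted ✓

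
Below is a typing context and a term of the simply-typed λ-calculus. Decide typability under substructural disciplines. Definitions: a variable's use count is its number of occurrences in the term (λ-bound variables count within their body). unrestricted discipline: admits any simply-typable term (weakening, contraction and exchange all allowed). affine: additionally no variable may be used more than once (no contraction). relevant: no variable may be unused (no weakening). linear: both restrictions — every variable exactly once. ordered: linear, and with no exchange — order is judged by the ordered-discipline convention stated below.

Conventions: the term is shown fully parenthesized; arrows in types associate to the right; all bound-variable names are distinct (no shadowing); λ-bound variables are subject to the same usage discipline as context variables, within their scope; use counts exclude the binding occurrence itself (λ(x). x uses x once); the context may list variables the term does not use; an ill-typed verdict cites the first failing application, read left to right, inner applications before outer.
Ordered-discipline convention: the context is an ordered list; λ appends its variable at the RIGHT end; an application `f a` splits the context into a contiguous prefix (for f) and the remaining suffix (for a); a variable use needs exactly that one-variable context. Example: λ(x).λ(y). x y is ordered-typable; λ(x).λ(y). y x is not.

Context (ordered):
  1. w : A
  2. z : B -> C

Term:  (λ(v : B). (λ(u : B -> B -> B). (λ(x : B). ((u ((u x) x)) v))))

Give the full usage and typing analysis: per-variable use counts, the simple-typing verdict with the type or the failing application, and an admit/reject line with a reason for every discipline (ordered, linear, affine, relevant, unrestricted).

variable uses: w: 0; z: 0; v [bound]: 1; u [bound]: 2; x [bound]: 2
use order (left to right): u, u, x, x, v
typing: well-typed — term : B -> (B -> B -> B) -> B -> B
ordered: ✗, uses contraction: u ×2, x ×2; w, z left unused
linear: ✗, uses contraction: u ×2, x ×2; w, z left unused
affine: ✗, uses contraction: u ×2, x ×2
relevant: ✗, w, z left unused
unrestricted: ✓, simply typable at B -> (B -> B -> B) -> B -> B; W, C, E all held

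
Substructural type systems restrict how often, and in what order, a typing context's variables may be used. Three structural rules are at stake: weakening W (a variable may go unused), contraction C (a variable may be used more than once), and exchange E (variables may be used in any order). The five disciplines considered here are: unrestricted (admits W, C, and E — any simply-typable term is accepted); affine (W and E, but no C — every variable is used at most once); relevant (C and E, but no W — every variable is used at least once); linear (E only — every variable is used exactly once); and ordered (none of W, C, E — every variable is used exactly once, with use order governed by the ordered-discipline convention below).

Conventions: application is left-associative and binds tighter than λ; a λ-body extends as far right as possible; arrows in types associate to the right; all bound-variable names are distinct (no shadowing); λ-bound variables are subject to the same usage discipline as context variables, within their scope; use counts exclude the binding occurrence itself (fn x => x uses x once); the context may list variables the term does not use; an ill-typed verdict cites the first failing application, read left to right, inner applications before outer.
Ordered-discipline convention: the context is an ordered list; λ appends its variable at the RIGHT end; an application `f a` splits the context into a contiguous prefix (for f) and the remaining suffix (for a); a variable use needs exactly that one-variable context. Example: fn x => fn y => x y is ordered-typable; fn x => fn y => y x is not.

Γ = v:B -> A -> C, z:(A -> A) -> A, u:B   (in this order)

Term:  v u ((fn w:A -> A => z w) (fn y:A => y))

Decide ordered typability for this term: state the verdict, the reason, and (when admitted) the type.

no — use order v, u, z, w, y needs exchange
counts: v ×1; z ×1; u ×1; w [bound] ×1; y [bound] ×1
order of uses: v, u, z, w, y
typing: well-typed at C
all disciplines: ordered ✗ · linear ✓ · affine ✓ · relevant ✓ · unrestricted ✓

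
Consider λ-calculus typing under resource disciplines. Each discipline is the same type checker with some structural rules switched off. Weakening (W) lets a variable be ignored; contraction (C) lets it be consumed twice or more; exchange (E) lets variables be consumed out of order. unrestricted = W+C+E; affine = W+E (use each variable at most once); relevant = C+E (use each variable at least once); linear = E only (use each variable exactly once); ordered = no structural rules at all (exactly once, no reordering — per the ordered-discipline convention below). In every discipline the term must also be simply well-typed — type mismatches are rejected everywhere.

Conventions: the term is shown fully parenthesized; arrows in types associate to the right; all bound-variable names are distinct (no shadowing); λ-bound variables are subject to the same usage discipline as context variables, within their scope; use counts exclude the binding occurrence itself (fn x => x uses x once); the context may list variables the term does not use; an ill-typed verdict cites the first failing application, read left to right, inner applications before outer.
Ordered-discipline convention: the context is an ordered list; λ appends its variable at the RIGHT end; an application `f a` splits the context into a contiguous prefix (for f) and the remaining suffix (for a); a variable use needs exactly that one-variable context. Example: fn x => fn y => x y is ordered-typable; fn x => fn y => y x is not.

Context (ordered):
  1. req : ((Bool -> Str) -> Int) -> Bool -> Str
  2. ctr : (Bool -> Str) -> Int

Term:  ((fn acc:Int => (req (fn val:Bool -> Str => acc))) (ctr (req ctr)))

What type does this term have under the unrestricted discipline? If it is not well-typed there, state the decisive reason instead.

term : Bool -> Str
counts: req ×2; ctr ×2; acc (λ-bound) ×1; val (λ-bound) ×0
left-to-right use order: req, acc, ctr, req, ctr
typing: ✓ — Bool -> Str
per-discipline verdicts: ordered ✗ | linear ✗ | affine ✗ | relevant ✗ | unrestricted ✓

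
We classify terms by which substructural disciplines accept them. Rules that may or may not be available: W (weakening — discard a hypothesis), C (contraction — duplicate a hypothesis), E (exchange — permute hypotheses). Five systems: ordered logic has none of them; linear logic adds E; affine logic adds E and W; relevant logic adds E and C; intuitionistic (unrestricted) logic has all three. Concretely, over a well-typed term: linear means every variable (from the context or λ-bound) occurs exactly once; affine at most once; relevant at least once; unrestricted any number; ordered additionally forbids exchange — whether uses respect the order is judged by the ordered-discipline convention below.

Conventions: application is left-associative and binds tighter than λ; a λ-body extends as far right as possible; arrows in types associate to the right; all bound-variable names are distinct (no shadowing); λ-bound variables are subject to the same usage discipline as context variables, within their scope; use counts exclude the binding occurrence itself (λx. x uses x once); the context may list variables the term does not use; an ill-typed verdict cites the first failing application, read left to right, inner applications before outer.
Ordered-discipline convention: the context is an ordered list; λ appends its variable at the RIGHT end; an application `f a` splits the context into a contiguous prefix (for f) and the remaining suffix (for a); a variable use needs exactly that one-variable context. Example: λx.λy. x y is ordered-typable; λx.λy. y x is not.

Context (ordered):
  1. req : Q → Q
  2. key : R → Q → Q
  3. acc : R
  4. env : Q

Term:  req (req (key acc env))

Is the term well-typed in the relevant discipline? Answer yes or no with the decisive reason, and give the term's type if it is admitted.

yes — req, key, acc, env: all used, weakening unneeded; term : Q
counts: req ×2; key ×1; acc ×1; env ×1
left-to-right use order: req, req, key, acc, env
typing: ✓ — Q
per-discipline verdicts: ordered ✗ · linear ✗ · affine ✗ · relevant ✓ · unrestricted ✓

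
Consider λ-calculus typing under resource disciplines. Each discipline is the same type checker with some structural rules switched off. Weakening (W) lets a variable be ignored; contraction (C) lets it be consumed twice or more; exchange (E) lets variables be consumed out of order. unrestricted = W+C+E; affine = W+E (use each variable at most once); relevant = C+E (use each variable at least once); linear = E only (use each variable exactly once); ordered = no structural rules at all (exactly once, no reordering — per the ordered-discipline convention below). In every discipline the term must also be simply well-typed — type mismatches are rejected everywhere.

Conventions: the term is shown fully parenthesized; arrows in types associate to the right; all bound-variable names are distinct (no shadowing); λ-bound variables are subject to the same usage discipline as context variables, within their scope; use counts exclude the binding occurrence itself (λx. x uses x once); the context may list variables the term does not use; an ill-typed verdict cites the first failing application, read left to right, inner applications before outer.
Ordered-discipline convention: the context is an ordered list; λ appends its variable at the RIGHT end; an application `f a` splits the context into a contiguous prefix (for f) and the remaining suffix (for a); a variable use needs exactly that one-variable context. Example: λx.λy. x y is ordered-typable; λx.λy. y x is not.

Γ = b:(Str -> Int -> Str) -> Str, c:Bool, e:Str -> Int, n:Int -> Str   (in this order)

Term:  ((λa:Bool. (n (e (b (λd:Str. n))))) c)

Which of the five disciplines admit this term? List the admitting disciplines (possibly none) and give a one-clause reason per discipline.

accepted by: unrestricted
usage: b: 1; c: 1; e: 1; n: 2; a [bound]: 0; d [bound]: 0
use order (left to right): n, e, b, n, c
typing: the term checks, with type Str
ordered: ✗ — needs contraction — n ×2; a, d left unused
linear: ✗ — needs contraction — n ×2; a, d left unused
affine: ✗ — needs contraction — n ×2
relevant: ✗ — a, d left unused
unrestricted: ✓ — simply typable at Str; W, C, E all held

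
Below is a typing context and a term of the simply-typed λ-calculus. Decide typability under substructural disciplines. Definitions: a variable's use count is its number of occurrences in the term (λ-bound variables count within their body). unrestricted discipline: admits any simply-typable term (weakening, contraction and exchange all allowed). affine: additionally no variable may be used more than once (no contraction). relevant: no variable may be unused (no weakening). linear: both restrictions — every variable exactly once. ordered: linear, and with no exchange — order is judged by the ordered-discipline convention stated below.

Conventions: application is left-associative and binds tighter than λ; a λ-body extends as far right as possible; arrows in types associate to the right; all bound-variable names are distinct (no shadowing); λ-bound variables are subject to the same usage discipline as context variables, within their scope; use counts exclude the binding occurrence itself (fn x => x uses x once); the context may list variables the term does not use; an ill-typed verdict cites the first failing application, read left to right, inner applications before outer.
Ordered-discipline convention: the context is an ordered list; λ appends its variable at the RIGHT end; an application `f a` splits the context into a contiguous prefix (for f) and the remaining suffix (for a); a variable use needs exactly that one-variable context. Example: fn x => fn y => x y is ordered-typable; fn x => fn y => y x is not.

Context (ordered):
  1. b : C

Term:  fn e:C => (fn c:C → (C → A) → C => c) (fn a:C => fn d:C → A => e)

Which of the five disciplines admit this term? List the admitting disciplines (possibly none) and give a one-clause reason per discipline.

accepted by: affine, unrestricted
variable uses: b=0; e [bound]=1; c [bound]=1; a [bound]=0; d [bound]=0
use order (left to right): c, e
typing: well-typed — term : C → C → (C → A) → C
ordered ✗ (b, a, d left unused)
linear ✗ (b, a, d left unused)
affine ✓ (b, e, c, a, d: no repeats, contraction unneeded)
relevant ✗ (b, a, d left unused)
unrestricted ✓ (typability at C → C → (C → A) → C is all that's needed)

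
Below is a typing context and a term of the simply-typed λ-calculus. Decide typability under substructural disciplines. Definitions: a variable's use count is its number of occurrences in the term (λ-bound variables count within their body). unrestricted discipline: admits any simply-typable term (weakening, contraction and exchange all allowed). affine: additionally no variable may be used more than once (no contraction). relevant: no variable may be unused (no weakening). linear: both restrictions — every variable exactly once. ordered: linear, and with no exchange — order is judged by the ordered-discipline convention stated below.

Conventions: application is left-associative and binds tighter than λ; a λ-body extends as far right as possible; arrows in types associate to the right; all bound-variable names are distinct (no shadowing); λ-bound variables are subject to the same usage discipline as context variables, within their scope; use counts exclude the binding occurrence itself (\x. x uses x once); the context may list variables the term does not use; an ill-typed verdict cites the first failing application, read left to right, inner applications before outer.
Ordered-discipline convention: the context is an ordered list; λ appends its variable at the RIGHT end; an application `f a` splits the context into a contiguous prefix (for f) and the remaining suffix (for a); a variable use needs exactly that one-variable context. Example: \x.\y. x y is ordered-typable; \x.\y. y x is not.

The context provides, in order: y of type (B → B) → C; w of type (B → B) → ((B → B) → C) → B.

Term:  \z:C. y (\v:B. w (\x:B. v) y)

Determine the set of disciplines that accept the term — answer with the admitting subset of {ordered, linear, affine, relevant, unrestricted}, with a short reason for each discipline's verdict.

admitted by: unrestricted
variable uses: y=2; w=1; z (λ-bound)=0; v (λ-bound)=1; x (λ-bound)=0
use order (left to right): y, w, v, y
typing: ✓ — C → C
ordered: ✗ — repeated use of y ×2; z, x left unused
linear: ✗ — repeated use of y ×2; z, x left unused
affine: ✗ — repeated use of y ×2
relevant: ✗ — z, x left unused
unrestricted: ✓ — typability at C → C is all that's needed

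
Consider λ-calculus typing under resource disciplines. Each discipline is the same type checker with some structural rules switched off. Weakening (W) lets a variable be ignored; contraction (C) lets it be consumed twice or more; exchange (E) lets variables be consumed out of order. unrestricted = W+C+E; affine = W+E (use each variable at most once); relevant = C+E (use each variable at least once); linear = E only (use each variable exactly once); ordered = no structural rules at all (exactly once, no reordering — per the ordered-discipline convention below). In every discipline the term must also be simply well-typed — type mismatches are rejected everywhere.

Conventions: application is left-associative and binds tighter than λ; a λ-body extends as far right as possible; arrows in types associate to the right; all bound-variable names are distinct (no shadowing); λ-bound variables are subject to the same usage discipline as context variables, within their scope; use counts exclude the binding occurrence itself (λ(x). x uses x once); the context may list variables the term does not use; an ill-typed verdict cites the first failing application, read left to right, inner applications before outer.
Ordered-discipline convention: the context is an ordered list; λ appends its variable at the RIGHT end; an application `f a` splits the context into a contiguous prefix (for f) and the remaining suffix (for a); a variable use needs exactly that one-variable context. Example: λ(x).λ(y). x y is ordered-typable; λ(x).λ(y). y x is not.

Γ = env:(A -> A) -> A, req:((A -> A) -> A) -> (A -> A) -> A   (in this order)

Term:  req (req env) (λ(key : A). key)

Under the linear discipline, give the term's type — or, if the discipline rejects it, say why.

not well-typed under linear — needs contraction — req ×2
variable uses: env ×1; req ×2; key (bound) ×1
order of uses: req, req, env, key
typing: well-typed — term : A
across the five disciplines: ordered ✗; linear ✗; affine ✗; relevant ✓; unrestricted ✓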